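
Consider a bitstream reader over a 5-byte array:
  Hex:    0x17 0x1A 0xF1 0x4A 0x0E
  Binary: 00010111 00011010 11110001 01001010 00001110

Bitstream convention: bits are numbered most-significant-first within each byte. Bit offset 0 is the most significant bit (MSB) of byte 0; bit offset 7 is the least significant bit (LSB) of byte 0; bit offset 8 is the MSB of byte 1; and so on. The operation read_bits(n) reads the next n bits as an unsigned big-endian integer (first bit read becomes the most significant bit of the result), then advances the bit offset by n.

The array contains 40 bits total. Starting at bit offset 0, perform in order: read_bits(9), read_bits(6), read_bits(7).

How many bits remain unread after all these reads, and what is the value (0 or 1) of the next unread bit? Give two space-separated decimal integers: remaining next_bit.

Answer: 18 0

Derivation:
Read 1: bits[0:9] width=9 -> value=46 (bin 000101110); offset now 9 = byte 1 bit 1; 31 bits remain
Read 2: bits[9:15] width=6 -> value=13 (bin 001101); offset now 15 = byte 1 bit 7; 25 bits remain
Read 3: bits[15:22] width=7 -> value=60 (bin 0111100); offset now 22 = byte 2 bit 6; 18 bits remain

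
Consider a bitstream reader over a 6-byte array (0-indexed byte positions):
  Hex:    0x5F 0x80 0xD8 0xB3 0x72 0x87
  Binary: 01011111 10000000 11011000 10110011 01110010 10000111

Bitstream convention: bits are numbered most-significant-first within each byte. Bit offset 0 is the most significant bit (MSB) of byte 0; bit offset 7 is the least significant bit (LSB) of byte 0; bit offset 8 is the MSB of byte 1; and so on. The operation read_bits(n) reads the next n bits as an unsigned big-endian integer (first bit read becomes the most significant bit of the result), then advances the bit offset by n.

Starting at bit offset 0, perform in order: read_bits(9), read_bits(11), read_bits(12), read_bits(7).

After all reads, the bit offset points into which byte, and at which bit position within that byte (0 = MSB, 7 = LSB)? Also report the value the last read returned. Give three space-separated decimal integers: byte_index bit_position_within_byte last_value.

Read 1: bits[0:9] width=9 -> value=191 (bin 010111111); offset now 9 = byte 1 bit 1; 39 bits remain
Read 2: bits[9:20] width=11 -> value=13 (bin 00000001101); offset now 20 = byte 2 bit 4; 28 bits remain
Read 3: bits[20:32] width=12 -> value=2227 (bin 100010110011); offset now 32 = byte 4 bit 0; 16 bits remain
Read 4: bits[32:39] width=7 -> value=57 (bin 0111001); offset now 39 = byte 4 bit 7; 9 bits remain

Answer: 4 7 57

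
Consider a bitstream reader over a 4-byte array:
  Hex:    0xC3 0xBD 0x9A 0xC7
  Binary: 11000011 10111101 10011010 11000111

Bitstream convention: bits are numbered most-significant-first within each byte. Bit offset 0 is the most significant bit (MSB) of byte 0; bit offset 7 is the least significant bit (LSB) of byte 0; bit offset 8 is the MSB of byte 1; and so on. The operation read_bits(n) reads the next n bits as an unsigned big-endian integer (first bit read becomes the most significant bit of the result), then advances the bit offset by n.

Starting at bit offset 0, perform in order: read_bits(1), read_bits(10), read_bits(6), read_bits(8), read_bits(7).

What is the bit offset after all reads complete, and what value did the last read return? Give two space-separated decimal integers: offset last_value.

Answer: 32 71

Derivation:
Read 1: bits[0:1] width=1 -> value=1 (bin 1); offset now 1 = byte 0 bit 1; 31 bits remain
Read 2: bits[1:11] width=10 -> value=541 (bin 1000011101); offset now 11 = byte 1 bit 3; 21 bits remain
Read 3: bits[11:17] width=6 -> value=59 (bin 111011); offset now 17 = byte 2 bit 1; 15 bits remain
Read 4: bits[17:25] width=8 -> value=53 (bin 00110101); offset now 25 = byte 3 bit 1; 7 bits remain
Read 5: bits[25:32] width=7 -> value=71 (bin 1000111); offset now 32 = byte 4 bit 0; 0 bits remain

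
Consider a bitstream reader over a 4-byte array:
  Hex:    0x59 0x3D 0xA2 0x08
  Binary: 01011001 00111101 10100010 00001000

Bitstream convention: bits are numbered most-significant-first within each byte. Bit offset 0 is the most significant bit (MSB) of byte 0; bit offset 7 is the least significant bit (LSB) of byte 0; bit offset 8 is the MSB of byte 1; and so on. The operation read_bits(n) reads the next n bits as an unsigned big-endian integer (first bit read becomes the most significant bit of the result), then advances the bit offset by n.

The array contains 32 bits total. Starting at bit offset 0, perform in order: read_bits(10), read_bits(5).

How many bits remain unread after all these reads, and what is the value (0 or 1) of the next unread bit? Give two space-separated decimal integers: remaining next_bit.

Answer: 17 1

Derivation:
Read 1: bits[0:10] width=10 -> value=356 (bin 0101100100); offset now 10 = byte 1 bit 2; 22 bits remain
Read 2: bits[10:15] width=5 -> value=30 (bin 11110); offset now 15 = byte 1 bit 7; 17 bits remain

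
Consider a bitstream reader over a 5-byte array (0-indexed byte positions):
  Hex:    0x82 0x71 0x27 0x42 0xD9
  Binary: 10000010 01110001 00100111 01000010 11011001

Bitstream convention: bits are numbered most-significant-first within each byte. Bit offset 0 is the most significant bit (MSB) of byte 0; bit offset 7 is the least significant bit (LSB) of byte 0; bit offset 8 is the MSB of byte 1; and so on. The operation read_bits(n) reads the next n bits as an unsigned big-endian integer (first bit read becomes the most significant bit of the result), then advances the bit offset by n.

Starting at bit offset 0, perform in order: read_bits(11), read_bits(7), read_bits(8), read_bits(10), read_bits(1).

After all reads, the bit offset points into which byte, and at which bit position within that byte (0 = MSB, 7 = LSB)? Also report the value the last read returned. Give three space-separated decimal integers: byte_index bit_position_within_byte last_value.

Answer: 4 5 1

Derivation:
Read 1: bits[0:11] width=11 -> value=1043 (bin 10000010011); offset now 11 = byte 1 bit 3; 29 bits remain
Read 2: bits[11:18] width=7 -> value=68 (bin 1000100); offset now 18 = byte 2 bit 2; 22 bits remain
Read 3: bits[18:26] width=8 -> value=157 (bin 10011101); offset now 26 = byte 3 bit 2; 14 bits remain
Read 4: bits[26:36] width=10 -> value=45 (bin 0000101101); offset now 36 = byte 4 bit 4; 4 bits remain
Read 5: bits[36:37] width=1 -> value=1 (bin 1); offset now 37 = byte 4 bit 5; 3 bits remain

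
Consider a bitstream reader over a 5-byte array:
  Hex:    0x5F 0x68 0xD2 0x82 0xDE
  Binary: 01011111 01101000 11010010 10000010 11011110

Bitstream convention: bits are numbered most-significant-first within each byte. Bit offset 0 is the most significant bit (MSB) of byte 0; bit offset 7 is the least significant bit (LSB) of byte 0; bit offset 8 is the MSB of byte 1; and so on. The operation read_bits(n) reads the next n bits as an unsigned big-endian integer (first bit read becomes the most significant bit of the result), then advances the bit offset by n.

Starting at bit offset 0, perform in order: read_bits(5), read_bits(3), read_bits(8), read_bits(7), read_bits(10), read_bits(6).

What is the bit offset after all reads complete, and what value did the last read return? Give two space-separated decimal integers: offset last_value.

Answer: 39 47

Derivation:
Read 1: bits[0:5] width=5 -> value=11 (bin 01011); offset now 5 = byte 0 bit 5; 35 bits remain
Read 2: bits[5:8] width=3 -> value=7 (bin 111); offset now 8 = byte 1 bit 0; 32 bits remain
Read 3: bits[8:16] width=8 -> value=104 (bin 01101000); offset now 16 = byte 2 bit 0; 24 bits remain
Read 4: bits[16:23] width=7 -> value=105 (bin 1101001); offset now 23 = byte 2 bit 7; 17 bits remain
Read 5: bits[23:33] width=10 -> value=261 (bin 0100000101); offset now 33 = byte 4 bit 1; 7 bits remain
Read 6: bits[33:39] width=6 -> value=47 (bin 101111); offset now 39 = byte 4 bit 7; 1 bits remain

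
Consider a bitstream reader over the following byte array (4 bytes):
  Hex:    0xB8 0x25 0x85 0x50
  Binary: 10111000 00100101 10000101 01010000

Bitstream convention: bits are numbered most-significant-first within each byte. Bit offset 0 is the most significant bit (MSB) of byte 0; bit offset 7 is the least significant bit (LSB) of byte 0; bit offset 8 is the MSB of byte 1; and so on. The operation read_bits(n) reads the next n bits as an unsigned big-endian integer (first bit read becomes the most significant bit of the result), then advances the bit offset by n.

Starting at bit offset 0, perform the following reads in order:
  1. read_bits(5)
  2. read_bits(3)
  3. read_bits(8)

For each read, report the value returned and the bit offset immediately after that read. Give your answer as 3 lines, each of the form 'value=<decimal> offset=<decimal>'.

Answer: value=23 offset=5
value=0 offset=8
value=37 offset=16

Derivation:
Read 1: bits[0:5] width=5 -> value=23 (bin 10111); offset now 5 = byte 0 bit 5; 27 bits remain
Read 2: bits[5:8] width=3 -> value=0 (bin 000); offset now 8 = byte 1 bit 0; 24 bits remain
Read 3: bits[8:16] width=8 -> value=37 (bin 00100101); offset now 16 = byte 2 bit 0; 16 bits remain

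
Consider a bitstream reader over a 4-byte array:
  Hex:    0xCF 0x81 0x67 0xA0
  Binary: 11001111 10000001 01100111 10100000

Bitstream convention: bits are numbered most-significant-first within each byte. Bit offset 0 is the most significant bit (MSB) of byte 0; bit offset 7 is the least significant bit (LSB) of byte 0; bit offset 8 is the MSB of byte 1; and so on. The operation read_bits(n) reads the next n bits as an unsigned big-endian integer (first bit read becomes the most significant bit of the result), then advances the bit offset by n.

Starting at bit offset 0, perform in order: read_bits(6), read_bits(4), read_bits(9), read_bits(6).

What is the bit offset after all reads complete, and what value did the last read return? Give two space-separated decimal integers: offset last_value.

Answer: 25 15

Derivation:
Read 1: bits[0:6] width=6 -> value=51 (bin 110011); offset now 6 = byte 0 bit 6; 26 bits remain
Read 2: bits[6:10] width=4 -> value=14 (bin 1110); offset now 10 = byte 1 bit 2; 22 bits remain
Read 3: bits[10:19] width=9 -> value=11 (bin 000001011); offset now 19 = byte 2 bit 3; 13 bits remain
Read 4: bits[19:25] width=6 -> value=15 (bin 001111); offset now 25 = byte 3 bit 1; 7 bits remain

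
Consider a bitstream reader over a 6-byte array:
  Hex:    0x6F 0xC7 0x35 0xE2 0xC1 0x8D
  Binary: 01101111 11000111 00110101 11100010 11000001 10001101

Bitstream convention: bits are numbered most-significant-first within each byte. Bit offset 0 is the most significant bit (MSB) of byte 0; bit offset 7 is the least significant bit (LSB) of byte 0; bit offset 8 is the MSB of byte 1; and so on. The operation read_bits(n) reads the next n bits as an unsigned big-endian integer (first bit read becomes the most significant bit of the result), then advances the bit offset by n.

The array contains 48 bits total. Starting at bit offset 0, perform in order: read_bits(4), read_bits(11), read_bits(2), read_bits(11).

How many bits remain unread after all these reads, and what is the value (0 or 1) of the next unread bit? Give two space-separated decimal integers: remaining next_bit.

Read 1: bits[0:4] width=4 -> value=6 (bin 0110); offset now 4 = byte 0 bit 4; 44 bits remain
Read 2: bits[4:15] width=11 -> value=2019 (bin 11111100011); offset now 15 = byte 1 bit 7; 33 bits remain
Read 3: bits[15:17] width=2 -> value=2 (bin 10); offset now 17 = byte 2 bit 1; 31 bits remain
Read 4: bits[17:28] width=11 -> value=862 (bin 01101011110); offset now 28 = byte 3 bit 4; 20 bits remain

Answer: 20 0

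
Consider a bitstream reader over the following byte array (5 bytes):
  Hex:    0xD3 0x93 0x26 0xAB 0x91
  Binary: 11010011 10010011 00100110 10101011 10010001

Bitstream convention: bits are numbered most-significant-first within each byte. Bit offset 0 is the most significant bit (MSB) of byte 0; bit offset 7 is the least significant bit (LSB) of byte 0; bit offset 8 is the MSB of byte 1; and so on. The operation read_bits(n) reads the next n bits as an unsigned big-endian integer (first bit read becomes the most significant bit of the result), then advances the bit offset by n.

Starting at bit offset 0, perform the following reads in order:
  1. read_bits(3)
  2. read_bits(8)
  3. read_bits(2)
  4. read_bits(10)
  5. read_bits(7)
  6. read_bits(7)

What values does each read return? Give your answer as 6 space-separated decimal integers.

Read 1: bits[0:3] width=3 -> value=6 (bin 110); offset now 3 = byte 0 bit 3; 37 bits remain
Read 2: bits[3:11] width=8 -> value=156 (bin 10011100); offset now 11 = byte 1 bit 3; 29 bits remain
Read 3: bits[11:13] width=2 -> value=2 (bin 10); offset now 13 = byte 1 bit 5; 27 bits remain
Read 4: bits[13:23] width=10 -> value=403 (bin 0110010011); offset now 23 = byte 2 bit 7; 17 bits remain
Read 5: bits[23:30] width=7 -> value=42 (bin 0101010); offset now 30 = byte 3 bit 6; 10 bits remain
Read 6: bits[30:37] width=7 -> value=114 (bin 1110010); offset now 37 = byte 4 bit 5; 3 bits remain

Answer: 6 156 2 403 42 114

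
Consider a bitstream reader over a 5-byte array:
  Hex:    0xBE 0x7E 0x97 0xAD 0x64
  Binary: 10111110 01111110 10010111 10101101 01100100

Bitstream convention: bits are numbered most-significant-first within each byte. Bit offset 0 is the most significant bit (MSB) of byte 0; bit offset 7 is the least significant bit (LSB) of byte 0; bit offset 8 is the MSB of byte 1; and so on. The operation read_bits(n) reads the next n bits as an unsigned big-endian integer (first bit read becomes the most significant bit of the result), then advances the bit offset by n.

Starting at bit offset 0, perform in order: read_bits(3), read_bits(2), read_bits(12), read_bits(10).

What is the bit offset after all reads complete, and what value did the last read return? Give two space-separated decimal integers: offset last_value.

Answer: 27 189

Derivation:
Read 1: bits[0:3] width=3 -> value=5 (bin 101); offset now 3 = byte 0 bit 3; 37 bits remain
Read 2: bits[3:5] width=2 -> value=3 (bin 11); offset now 5 = byte 0 bit 5; 35 bits remain
Read 3: bits[5:17] width=12 -> value=3325 (bin 110011111101); offset now 17 = byte 2 bit 1; 23 bits remain
Read 4: bits[17:27] width=10 -> value=189 (bin 0010111101); offset now 27 = byte 3 bit 3; 13 bits remain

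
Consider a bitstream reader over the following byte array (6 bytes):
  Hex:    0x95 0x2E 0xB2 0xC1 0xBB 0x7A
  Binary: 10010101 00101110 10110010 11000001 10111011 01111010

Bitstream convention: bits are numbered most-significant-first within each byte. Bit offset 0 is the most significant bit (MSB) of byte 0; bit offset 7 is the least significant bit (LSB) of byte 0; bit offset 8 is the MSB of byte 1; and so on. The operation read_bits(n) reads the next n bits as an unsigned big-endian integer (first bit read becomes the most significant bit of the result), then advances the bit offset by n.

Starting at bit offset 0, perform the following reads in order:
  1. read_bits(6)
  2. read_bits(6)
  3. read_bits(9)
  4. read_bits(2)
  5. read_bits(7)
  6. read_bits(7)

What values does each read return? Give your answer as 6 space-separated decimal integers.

Answer: 37 18 470 1 48 55

Derivation:
Read 1: bits[0:6] width=6 -> value=37 (bin 100101); offset now 6 = byte 0 bit 6; 42 bits remain
Read 2: bits[6:12] width=6 -> value=18 (bin 010010); offset now 12 = byte 1 bit 4; 36 bits remain
Read 3: bits[12:21] width=9 -> value=470 (bin 111010110); offset now 21 = byte 2 bit 5; 27 bits remain
Read 4: bits[21:23] width=2 -> value=1 (bin 01); offset now 23 = byte 2 bit 7; 25 bits remain
Read 5: bits[23:30] width=7 -> value=48 (bin 0110000); offset now 30 = byte 3 bit 6; 18 bits remain
Read 6: bits[30:37] width=7 -> value=55 (bin 0110111); offset now 37 = byte 4 bit 5; 11 bits remain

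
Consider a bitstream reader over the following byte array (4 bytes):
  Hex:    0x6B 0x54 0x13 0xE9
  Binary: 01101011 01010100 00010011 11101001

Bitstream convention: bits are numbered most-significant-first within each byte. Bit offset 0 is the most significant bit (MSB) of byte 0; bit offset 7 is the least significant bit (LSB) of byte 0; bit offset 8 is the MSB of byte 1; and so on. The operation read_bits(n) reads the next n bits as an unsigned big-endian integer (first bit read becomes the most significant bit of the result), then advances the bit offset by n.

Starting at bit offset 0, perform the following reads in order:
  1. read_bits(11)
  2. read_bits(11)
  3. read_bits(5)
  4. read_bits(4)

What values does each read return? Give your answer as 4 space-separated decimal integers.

Read 1: bits[0:11] width=11 -> value=858 (bin 01101011010); offset now 11 = byte 1 bit 3; 21 bits remain
Read 2: bits[11:22] width=11 -> value=1284 (bin 10100000100); offset now 22 = byte 2 bit 6; 10 bits remain
Read 3: bits[22:27] width=5 -> value=31 (bin 11111); offset now 27 = byte 3 bit 3; 5 bits remain
Read 4: bits[27:31] width=4 -> value=4 (bin 0100); offset now 31 = byte 3 bit 7; 1 bits remain

Answer: 858 1284 31 4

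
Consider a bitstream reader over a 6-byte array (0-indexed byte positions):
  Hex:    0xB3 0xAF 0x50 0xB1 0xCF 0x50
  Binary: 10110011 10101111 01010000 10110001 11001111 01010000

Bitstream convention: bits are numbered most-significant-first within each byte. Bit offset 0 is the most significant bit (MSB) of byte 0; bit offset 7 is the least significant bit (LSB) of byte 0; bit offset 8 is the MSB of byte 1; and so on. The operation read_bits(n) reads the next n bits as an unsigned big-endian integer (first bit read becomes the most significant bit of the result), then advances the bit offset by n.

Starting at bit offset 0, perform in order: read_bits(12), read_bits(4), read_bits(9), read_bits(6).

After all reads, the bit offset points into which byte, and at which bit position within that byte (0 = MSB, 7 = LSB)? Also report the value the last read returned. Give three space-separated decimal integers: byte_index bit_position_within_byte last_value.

Answer: 3 7 24

Derivation:
Read 1: bits[0:12] width=12 -> value=2874 (bin 101100111010); offset now 12 = byte 1 bit 4; 36 bits remain
Read 2: bits[12:16] width=4 -> value=15 (bin 1111); offset now 16 = byte 2 bit 0; 32 bits remain
Read 3: bits[16:25] width=9 -> value=161 (bin 010100001); offset now 25 = byte 3 bit 1; 23 bits remain
Read 4: bits[25:31] width=6 -> value=24 (bin 011000); offset now 31 = byte 3 bit 7; 17 bits remain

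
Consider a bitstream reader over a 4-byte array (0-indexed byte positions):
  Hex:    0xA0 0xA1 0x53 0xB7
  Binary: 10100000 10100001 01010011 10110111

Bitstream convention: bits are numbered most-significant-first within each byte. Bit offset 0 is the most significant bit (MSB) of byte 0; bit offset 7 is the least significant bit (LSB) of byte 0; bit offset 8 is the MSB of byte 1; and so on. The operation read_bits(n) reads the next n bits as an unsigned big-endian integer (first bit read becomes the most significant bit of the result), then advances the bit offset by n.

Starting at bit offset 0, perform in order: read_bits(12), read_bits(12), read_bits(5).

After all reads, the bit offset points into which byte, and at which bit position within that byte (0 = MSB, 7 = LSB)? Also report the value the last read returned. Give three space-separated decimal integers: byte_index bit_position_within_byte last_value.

Read 1: bits[0:12] width=12 -> value=2570 (bin 101000001010); offset now 12 = byte 1 bit 4; 20 bits remain
Read 2: bits[12:24] width=12 -> value=339 (bin 000101010011); offset now 24 = byte 3 bit 0; 8 bits remain
Read 3: bits[24:29] width=5 -> value=22 (bin 10110); offset now 29 = byte 3 bit 5; 3 bits remain

Answer: 3 5 22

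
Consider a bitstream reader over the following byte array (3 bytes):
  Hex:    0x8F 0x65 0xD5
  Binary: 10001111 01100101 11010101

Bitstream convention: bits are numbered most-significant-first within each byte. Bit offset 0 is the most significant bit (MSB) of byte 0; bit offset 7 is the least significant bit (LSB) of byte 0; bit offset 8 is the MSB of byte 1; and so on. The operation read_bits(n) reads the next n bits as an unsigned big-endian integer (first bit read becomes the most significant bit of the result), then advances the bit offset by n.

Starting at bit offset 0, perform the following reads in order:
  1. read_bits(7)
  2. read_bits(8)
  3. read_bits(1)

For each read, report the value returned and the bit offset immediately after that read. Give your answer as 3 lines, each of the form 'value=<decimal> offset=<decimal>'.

Read 1: bits[0:7] width=7 -> value=71 (bin 1000111); offset now 7 = byte 0 bit 7; 17 bits remain
Read 2: bits[7:15] width=8 -> value=178 (bin 10110010); offset now 15 = byte 1 bit 7; 9 bits remain
Read 3: bits[15:16] width=1 -> value=1 (bin 1); offset now 16 = byte 2 bit 0; 8 bits remain

Answer: value=71 offset=7
value=178 offset=15
value=1 offset=16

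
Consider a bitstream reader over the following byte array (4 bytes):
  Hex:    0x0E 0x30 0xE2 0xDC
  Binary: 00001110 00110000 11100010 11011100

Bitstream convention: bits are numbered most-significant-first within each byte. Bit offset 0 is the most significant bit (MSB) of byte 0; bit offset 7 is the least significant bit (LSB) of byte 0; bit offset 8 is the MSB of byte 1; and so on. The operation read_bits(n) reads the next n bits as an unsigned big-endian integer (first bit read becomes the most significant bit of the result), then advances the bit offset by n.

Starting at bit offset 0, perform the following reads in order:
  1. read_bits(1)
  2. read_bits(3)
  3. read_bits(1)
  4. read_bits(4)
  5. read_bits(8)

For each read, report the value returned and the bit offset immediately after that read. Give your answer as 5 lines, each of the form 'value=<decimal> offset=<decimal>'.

Answer: value=0 offset=1
value=0 offset=4
value=1 offset=5
value=12 offset=9
value=97 offset=17

Derivation:
Read 1: bits[0:1] width=1 -> value=0 (bin 0); offset now 1 = byte 0 bit 1; 31 bits remain
Read 2: bits[1:4] width=3 -> value=0 (bin 000); offset now 4 = byte 0 bit 4; 28 bits remain
Read 3: bits[4:5] width=1 -> value=1 (bin 1); offset now 5 = byte 0 bit 5; 27 bits remain
Read 4: bits[5:9] width=4 -> value=12 (bin 1100); offset now 9 = byte 1 bit 1; 23 bits remain
Read 5: bits[9:17] width=8 -> value=97 (bin 01100001); offset now 17 = byte 2 bit 1; 15 bits remain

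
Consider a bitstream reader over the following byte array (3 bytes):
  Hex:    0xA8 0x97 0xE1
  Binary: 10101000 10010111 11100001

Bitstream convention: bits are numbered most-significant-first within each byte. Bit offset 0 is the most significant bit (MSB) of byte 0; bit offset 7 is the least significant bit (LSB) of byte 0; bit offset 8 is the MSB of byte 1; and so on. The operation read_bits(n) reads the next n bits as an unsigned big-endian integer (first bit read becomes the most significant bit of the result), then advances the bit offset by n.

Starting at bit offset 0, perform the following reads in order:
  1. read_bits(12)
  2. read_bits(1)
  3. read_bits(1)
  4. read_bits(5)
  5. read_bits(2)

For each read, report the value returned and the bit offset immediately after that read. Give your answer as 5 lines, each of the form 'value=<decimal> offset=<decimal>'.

Read 1: bits[0:12] width=12 -> value=2697 (bin 101010001001); offset now 12 = byte 1 bit 4; 12 bits remain
Read 2: bits[12:13] width=1 -> value=0 (bin 0); offset now 13 = byte 1 bit 5; 11 bits remain
Read 3: bits[13:14] width=1 -> value=1 (bin 1); offset now 14 = byte 1 bit 6; 10 bits remain
Read 4: bits[14:19] width=5 -> value=31 (bin 11111); offset now 19 = byte 2 bit 3; 5 bits remain
Read 5: bits[19:21] width=2 -> value=0 (bin 00); offset now 21 = byte 2 bit 5; 3 bits remain

Answer: value=2697 offset=12
value=0 offset=13
value=1 offset=14
value=31 offset=19
value=0 offset=21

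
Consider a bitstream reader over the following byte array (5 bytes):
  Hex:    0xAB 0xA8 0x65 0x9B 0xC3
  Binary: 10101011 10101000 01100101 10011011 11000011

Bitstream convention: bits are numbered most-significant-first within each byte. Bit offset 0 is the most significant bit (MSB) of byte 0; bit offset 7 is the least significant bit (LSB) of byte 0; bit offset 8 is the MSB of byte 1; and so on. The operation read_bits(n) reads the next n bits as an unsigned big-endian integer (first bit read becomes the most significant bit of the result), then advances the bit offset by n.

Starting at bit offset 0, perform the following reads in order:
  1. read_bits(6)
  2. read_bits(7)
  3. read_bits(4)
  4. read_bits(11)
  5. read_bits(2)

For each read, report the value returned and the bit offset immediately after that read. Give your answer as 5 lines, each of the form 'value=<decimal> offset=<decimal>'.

Answer: value=42 offset=6
value=117 offset=13
value=0 offset=17
value=1625 offset=28
value=2 offset=30

Derivation:
Read 1: bits[0:6] width=6 -> value=42 (bin 101010); offset now 6 = byte 0 bit 6; 34 bits remain
Read 2: bits[6:13] width=7 -> value=117 (bin 1110101); offset now 13 = byte 1 bit 5; 27 bits remain
Read 3: bits[13:17] width=4 -> value=0 (bin 0000); offset now 17 = byte 2 bit 1; 23 bits remain
Read 4: bits[17:28] width=11 -> value=1625 (bin 11001011001); offset now 28 = byte 3 bit 4; 12 bits remain
Read 5: bits[28:30] width=2 -> value=2 (bin 10); offset now 30 = byte 3 bit 6; 10 bits remain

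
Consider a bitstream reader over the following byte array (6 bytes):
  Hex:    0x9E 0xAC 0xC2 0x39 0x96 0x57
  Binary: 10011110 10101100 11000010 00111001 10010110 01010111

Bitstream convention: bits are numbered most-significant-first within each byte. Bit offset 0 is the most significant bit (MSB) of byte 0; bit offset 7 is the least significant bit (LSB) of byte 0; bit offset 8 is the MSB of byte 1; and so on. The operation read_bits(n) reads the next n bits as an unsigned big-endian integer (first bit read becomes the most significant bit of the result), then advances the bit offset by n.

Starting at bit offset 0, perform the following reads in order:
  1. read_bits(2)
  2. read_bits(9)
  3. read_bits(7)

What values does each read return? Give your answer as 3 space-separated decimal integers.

Read 1: bits[0:2] width=2 -> value=2 (bin 10); offset now 2 = byte 0 bit 2; 46 bits remain
Read 2: bits[2:11] width=9 -> value=245 (bin 011110101); offset now 11 = byte 1 bit 3; 37 bits remain
Read 3: bits[11:18] width=7 -> value=51 (bin 0110011); offset now 18 = byte 2 bit 2; 30 bits remain

Answer: 2 245 51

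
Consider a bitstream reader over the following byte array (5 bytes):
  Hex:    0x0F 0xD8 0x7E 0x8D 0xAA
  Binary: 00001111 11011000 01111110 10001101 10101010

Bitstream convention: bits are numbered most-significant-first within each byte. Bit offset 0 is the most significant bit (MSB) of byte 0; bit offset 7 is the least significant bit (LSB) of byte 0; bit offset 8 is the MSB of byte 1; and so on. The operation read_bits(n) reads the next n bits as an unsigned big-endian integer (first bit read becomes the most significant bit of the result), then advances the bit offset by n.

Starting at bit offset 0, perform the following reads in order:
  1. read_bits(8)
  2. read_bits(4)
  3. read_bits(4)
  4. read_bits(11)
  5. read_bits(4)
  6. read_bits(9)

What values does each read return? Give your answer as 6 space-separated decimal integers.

Read 1: bits[0:8] width=8 -> value=15 (bin 00001111); offset now 8 = byte 1 bit 0; 32 bits remain
Read 2: bits[8:12] width=4 -> value=13 (bin 1101); offset now 12 = byte 1 bit 4; 28 bits remain
Read 3: bits[12:16] width=4 -> value=8 (bin 1000); offset now 16 = byte 2 bit 0; 24 bits remain
Read 4: bits[16:27] width=11 -> value=1012 (bin 01111110100); offset now 27 = byte 3 bit 3; 13 bits remain
Read 5: bits[27:31] width=4 -> value=6 (bin 0110); offset now 31 = byte 3 bit 7; 9 bits remain
Read 6: bits[31:40] width=9 -> value=426 (bin 110101010); offset now 40 = byte 5 bit 0; 0 bits remain

Answer: 15 13 8 1012 6 426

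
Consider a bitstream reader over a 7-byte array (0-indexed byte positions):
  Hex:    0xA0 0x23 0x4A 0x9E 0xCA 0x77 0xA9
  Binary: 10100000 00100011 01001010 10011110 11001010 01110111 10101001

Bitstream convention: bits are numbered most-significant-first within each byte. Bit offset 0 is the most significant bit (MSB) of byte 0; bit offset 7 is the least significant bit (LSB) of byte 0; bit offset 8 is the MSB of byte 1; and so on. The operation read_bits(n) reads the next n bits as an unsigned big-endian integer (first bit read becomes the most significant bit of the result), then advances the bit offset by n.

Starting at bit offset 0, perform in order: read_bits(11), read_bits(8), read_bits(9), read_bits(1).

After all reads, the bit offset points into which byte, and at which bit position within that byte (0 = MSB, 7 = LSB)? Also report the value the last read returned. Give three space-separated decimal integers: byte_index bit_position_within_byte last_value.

Read 1: bits[0:11] width=11 -> value=1281 (bin 10100000001); offset now 11 = byte 1 bit 3; 45 bits remain
Read 2: bits[11:19] width=8 -> value=26 (bin 00011010); offset now 19 = byte 2 bit 3; 37 bits remain
Read 3: bits[19:28] width=9 -> value=169 (bin 010101001); offset now 28 = byte 3 bit 4; 28 bits remain
Read 4: bits[28:29] width=1 -> value=1 (bin 1); offset now 29 = byte 3 bit 5; 27 bits remain

Answer: 3 5 1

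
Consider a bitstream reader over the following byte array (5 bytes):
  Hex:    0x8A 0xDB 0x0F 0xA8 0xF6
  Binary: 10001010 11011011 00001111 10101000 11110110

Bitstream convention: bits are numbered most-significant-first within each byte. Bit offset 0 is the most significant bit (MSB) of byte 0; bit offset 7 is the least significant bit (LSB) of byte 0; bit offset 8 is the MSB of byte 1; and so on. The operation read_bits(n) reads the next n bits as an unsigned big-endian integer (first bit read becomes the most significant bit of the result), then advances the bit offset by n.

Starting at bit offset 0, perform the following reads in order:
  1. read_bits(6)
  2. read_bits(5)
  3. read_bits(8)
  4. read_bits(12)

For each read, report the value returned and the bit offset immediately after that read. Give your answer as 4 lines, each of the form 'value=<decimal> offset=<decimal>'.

Answer: value=34 offset=6
value=22 offset=11
value=216 offset=19
value=2004 offset=31

Derivation:
Read 1: bits[0:6] width=6 -> value=34 (bin 100010); offset now 6 = byte 0 bit 6; 34 bits remain
Read 2: bits[6:11] width=5 -> value=22 (bin 10110); offset now 11 = byte 1 bit 3; 29 bits remain
Read 3: bits[11:19] width=8 -> value=216 (bin 11011000); offset now 19 = byte 2 bit 3; 21 bits remain
Read 4: bits[19:31] width=12 -> value=2004 (bin 011111010100); offset now 31 = byte 3 bit 7; 9 bits remain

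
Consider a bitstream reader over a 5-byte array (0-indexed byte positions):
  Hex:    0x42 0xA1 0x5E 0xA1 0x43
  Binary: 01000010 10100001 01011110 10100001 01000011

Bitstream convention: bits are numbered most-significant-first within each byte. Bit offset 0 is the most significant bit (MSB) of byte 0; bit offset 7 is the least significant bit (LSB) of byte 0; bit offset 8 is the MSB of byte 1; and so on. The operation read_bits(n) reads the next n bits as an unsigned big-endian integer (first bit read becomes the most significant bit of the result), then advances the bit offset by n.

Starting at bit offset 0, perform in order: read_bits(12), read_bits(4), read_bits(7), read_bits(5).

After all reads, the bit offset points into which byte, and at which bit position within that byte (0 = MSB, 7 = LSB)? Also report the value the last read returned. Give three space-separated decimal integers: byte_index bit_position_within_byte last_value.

Answer: 3 4 10

Derivation:
Read 1: bits[0:12] width=12 -> value=1066 (bin 010000101010); offset now 12 = byte 1 bit 4; 28 bits remain
Read 2: bits[12:16] width=4 -> value=1 (bin 0001); offset now 16 = byte 2 bit 0; 24 bits remain
Read 3: bits[16:23] width=7 -> value=47 (bin 0101111); offset now 23 = byte 2 bit 7; 17 bits remain
Read 4: bits[23:28] width=5 -> value=10 (bin 01010); offset now 28 = byte 3 bit 4; 12 bits remain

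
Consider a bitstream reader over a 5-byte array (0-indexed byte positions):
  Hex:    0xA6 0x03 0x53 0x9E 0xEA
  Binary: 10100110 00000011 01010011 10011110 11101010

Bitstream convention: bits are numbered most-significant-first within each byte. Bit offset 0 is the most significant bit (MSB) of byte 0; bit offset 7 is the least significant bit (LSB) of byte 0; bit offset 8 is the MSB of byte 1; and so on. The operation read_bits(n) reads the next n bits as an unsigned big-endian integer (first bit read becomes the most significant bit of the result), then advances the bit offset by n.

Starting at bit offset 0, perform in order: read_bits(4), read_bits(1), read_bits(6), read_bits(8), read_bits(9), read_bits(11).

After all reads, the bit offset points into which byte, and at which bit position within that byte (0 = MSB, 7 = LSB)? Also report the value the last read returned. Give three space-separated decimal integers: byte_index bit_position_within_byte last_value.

Answer: 4 7 1909

Derivation:
Read 1: bits[0:4] width=4 -> value=10 (bin 1010); offset now 4 = byte 0 bit 4; 36 bits remain
Read 2: bits[4:5] width=1 -> value=0 (bin 0); offset now 5 = byte 0 bit 5; 35 bits remain
Read 3: bits[5:11] width=6 -> value=48 (bin 110000); offset now 11 = byte 1 bit 3; 29 bits remain
Read 4: bits[11:19] width=8 -> value=26 (bin 00011010); offset now 19 = byte 2 bit 3; 21 bits remain
Read 5: bits[19:28] width=9 -> value=313 (bin 100111001); offset now 28 = byte 3 bit 4; 12 bits remain
Read 6: bits[28:39] width=11 -> value=1909 (bin 11101110101); offset now 39 = byte 4 bit 7; 1 bits remain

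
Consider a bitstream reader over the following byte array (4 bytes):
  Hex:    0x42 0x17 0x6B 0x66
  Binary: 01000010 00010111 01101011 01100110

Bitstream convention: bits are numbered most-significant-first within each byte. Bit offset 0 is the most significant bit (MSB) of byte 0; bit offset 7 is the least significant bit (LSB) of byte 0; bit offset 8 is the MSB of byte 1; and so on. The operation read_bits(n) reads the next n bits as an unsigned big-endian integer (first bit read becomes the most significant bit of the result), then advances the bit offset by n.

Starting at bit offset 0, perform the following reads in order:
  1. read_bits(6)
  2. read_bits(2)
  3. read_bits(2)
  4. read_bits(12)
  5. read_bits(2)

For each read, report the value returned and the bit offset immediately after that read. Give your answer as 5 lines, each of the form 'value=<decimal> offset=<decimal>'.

Answer: value=16 offset=6
value=2 offset=8
value=0 offset=10
value=1498 offset=22
value=3 offset=24

Derivation:
Read 1: bits[0:6] width=6 -> value=16 (bin 010000); offset now 6 = byte 0 bit 6; 26 bits remain
Read 2: bits[6:8] width=2 -> value=2 (bin 10); offset now 8 = byte 1 bit 0; 24 bits remain
Read 3: bits[8:10] width=2 -> value=0 (bin 00); offset now 10 = byte 1 bit 2; 22 bits remain
Read 4: bits[10:22] width=12 -> value=1498 (bin 010111011010); offset now 22 = byte 2 bit 6; 10 bits remain
Read 5: bits[22:24] width=2 -> value=3 (bin 11); offset now 24 = byte 3 bit 0; 8 bits remain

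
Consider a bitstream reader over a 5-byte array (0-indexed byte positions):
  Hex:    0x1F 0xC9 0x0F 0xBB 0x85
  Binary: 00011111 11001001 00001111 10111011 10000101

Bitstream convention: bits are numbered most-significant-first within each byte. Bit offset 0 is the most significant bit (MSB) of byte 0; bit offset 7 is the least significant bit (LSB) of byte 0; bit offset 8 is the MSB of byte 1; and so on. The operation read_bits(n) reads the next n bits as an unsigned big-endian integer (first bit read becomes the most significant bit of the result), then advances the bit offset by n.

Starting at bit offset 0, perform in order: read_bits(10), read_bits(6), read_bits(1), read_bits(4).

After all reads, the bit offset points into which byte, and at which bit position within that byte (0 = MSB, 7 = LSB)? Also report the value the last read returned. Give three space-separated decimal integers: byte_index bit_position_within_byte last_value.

Answer: 2 5 1

Derivation:
Read 1: bits[0:10] width=10 -> value=127 (bin 0001111111); offset now 10 = byte 1 bit 2; 30 bits remain
Read 2: bits[10:16] width=6 -> value=9 (bin 001001); offset now 16 = byte 2 bit 0; 24 bits remain
Read 3: bits[16:17] width=1 -> value=0 (bin 0); offset now 17 = byte 2 bit 1; 23 bits remain
Read 4: bits[17:21] width=4 -> value=1 (bin 0001); offset now 21 = byte 2 bit 5; 19 bits remain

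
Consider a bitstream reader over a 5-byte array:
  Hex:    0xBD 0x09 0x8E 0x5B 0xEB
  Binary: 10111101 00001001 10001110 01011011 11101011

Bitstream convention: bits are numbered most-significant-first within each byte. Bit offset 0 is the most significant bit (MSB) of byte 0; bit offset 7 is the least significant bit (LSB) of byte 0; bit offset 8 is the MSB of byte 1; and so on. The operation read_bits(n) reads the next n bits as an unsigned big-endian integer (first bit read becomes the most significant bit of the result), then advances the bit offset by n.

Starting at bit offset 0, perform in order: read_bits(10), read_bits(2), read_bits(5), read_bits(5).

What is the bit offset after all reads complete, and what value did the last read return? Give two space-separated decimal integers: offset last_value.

Read 1: bits[0:10] width=10 -> value=756 (bin 1011110100); offset now 10 = byte 1 bit 2; 30 bits remain
Read 2: bits[10:12] width=2 -> value=0 (bin 00); offset now 12 = byte 1 bit 4; 28 bits remain
Read 3: bits[12:17] width=5 -> value=19 (bin 10011); offset now 17 = byte 2 bit 1; 23 bits remain
Read 4: bits[17:22] width=5 -> value=3 (bin 00011); offset now 22 = byte 2 bit 6; 18 bits remain

Answer: 22 3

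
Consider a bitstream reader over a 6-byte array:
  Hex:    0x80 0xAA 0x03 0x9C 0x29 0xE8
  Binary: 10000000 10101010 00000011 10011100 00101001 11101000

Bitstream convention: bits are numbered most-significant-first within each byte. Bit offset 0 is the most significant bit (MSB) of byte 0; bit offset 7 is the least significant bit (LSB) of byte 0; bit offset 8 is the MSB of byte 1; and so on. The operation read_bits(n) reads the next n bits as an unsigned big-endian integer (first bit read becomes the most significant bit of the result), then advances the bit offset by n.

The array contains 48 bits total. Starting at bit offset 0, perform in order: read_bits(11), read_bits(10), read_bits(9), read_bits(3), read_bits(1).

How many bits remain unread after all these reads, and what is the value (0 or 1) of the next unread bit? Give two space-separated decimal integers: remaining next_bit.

Read 1: bits[0:11] width=11 -> value=1029 (bin 10000000101); offset now 11 = byte 1 bit 3; 37 bits remain
Read 2: bits[11:21] width=10 -> value=320 (bin 0101000000); offset now 21 = byte 2 bit 5; 27 bits remain
Read 3: bits[21:30] width=9 -> value=231 (bin 011100111); offset now 30 = byte 3 bit 6; 18 bits remain
Read 4: bits[30:33] width=3 -> value=0 (bin 000); offset now 33 = byte 4 bit 1; 15 bits remain
Read 5: bits[33:34] width=1 -> value=0 (bin 0); offset now 34 = byte 4 bit 2; 14 bits remain

Answer: 14 1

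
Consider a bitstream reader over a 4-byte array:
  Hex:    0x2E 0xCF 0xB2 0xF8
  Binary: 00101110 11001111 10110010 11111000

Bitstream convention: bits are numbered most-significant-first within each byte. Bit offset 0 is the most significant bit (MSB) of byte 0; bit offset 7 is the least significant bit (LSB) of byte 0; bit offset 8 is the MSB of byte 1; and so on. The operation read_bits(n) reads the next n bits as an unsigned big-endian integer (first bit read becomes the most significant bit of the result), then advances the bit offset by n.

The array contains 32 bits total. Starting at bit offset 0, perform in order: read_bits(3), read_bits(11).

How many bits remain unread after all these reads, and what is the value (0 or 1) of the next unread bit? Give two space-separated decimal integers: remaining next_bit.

Answer: 18 1

Derivation:
Read 1: bits[0:3] width=3 -> value=1 (bin 001); offset now 3 = byte 0 bit 3; 29 bits remain
Read 2: bits[3:14] width=11 -> value=947 (bin 01110110011); offset now 14 = byte 1 bit 6; 18 bits remain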